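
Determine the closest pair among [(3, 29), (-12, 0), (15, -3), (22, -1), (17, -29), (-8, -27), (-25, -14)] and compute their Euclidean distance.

Computing all pairwise distances among 7 points:

d((3, 29), (-12, 0)) = 32.6497
d((3, 29), (15, -3)) = 34.176
d((3, 29), (22, -1)) = 35.5106
d((3, 29), (17, -29)) = 59.6657
d((3, 29), (-8, -27)) = 57.0701
d((3, 29), (-25, -14)) = 51.3128
d((-12, 0), (15, -3)) = 27.1662
d((-12, 0), (22, -1)) = 34.0147
d((-12, 0), (17, -29)) = 41.0122
d((-12, 0), (-8, -27)) = 27.2947
d((-12, 0), (-25, -14)) = 19.105
d((15, -3), (22, -1)) = 7.2801 <-- minimum
d((15, -3), (17, -29)) = 26.0768
d((15, -3), (-8, -27)) = 33.2415
d((15, -3), (-25, -14)) = 41.4849
d((22, -1), (17, -29)) = 28.4429
d((22, -1), (-8, -27)) = 39.6989
d((22, -1), (-25, -14)) = 48.7647
d((17, -29), (-8, -27)) = 25.0799
d((17, -29), (-25, -14)) = 44.5982
d((-8, -27), (-25, -14)) = 21.4009

Closest pair: (15, -3) and (22, -1) with distance 7.2801

The closest pair is (15, -3) and (22, -1) with Euclidean distance 7.2801. For 7 points, brute-force pairwise comparison is shown above. For large n, the divide-and-conquer algorithm (sort by x, recurse on halves, check the dividing strip) achieves O(n log n).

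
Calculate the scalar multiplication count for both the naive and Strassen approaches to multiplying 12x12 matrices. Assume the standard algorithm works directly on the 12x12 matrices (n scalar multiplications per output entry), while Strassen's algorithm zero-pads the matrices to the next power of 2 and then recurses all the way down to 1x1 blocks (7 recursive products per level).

Matrix multiplication for 12x12 matrices:

Strassen's algorithm requires power-of-2 dimensions. Pad 12x12 to 16x16 (next power of 2).

Standard algorithm: 12^3 = 1728 multiplications
Strassen's algorithm: 7^(log2(16)) = 7^4 = 2401 multiplications
Difference: 1728 - 2401 = -673 (Strassen uses MORE here due to padding overhead — for small or just-over-power-of-2 n, padding can outweigh the per-level savings)

Standard: 1728 multiplications (12^3). Strassen: 2401 multiplications (7^4, after padding to 16x16). Strassen reduces 8 recursive multiplications to 7 at each level.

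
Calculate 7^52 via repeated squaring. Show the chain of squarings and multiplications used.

Computing 7^52 by squaring (build up from 7^1; each line after the first costs one multiplication):

7^1 = 7
7^2 = (7^1)^2 = 7^2 = 49
7^3 = 7 * 7^2 = 7 * 49 = 343
7^6 = (7^3)^2 = 343^2 = 117649
7^12 = (7^6)^2 = 117649^2 = 13841287201
7^13 = 7 * 7^12 = 7 * 13841287201 = 96889010407
7^26 = (7^13)^2 = 96889010407^2 = 9387480337647754305649
7^52 = (7^26)^2 = 9387480337647754305649^2 = 88124787089723195184393736687912818113311201

Result: 88124787089723195184393736687912818113311201
Multiplications needed: 7 (7 lines after 7^1)

7^52 = 88124787089723195184393736687912818113311201. Using exponentiation by squaring, this requires 7 multiplications. The key idea: if the exponent is even, square the half-power; if odd, multiply by the base once.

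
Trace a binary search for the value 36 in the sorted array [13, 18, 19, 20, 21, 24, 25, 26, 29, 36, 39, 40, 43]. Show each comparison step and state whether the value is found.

Binary search for 36 in [13, 18, 19, 20, 21, 24, 25, 26, 29, 36, 39, 40, 43]:

lo=0, hi=12, mid=6, arr[mid]=25 -> 25 < 36, search right half
lo=7, hi=12, mid=9, arr[mid]=36 -> Found target at index 9!

Binary search finds 36 at index 9 after 2 comparisons. The search repeatedly halves the search space by comparing with the middle element.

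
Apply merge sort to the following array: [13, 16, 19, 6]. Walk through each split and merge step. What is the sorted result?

Merge sort trace:

Split: [13, 16, 19, 6] -> [13, 16] and [19, 6]
  Split: [13, 16] -> [13] and [16]
  Merge: [13] + [16] -> [13, 16]
  Split: [19, 6] -> [19] and [6]
  Merge: [19] + [6] -> [6, 19]
Merge: [13, 16] + [6, 19] -> [6, 13, 16, 19]

Final sorted array: [6, 13, 16, 19]

The merge sort proceeds by recursively splitting the array and merging sorted halves.
After all merges, the sorted array is [6, 13, 16, 19].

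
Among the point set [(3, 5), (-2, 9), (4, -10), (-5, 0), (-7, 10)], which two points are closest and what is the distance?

Computing all pairwise distances among 5 points:

d((3, 5), (-2, 9)) = 6.4031
d((3, 5), (4, -10)) = 15.0333
d((3, 5), (-5, 0)) = 9.434
d((3, 5), (-7, 10)) = 11.1803
d((-2, 9), (4, -10)) = 19.9249
d((-2, 9), (-5, 0)) = 9.4868
d((-2, 9), (-7, 10)) = 5.099 <-- minimum
d((4, -10), (-5, 0)) = 13.4536
d((4, -10), (-7, 10)) = 22.8254
d((-5, 0), (-7, 10)) = 10.198

Closest pair: (-2, 9) and (-7, 10) with distance 5.099

The closest pair is (-2, 9) and (-7, 10) with Euclidean distance 5.099. For 5 points, brute-force pairwise comparison is shown above. For large n, the divide-and-conquer algorithm (sort by x, recurse on halves, check the dividing strip) achieves O(n log n).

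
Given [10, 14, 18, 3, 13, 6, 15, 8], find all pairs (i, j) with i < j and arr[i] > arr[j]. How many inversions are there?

Finding inversions in [10, 14, 18, 3, 13, 6, 15, 8]:

(0, 3): arr[0]=10 > arr[3]=3
(0, 5): arr[0]=10 > arr[5]=6
(0, 7): arr[0]=10 > arr[7]=8
(1, 3): arr[1]=14 > arr[3]=3
(1, 4): arr[1]=14 > arr[4]=13
(1, 5): arr[1]=14 > arr[5]=6
(1, 7): arr[1]=14 > arr[7]=8
(2, 3): arr[2]=18 > arr[3]=3
(2, 4): arr[2]=18 > arr[4]=13
(2, 5): arr[2]=18 > arr[5]=6
(2, 6): arr[2]=18 > arr[6]=15
(2, 7): arr[2]=18 > arr[7]=8
(4, 5): arr[4]=13 > arr[5]=6
(4, 7): arr[4]=13 > arr[7]=8
(6, 7): arr[6]=15 > arr[7]=8

Total inversions: 15

The array has 15 inversion(s): (0,3), (0,5), (0,7), (1,3), (1,4), (1,5), (1,7), (2,3), (2,4), (2,5), (2,6), (2,7), (4,5), (4,7), (6,7). Each pair (i,j) satisfies i < j and arr[i] > arr[j].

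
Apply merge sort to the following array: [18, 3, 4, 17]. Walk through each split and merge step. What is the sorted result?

Merge sort trace:

Split: [18, 3, 4, 17] -> [18, 3] and [4, 17]
  Split: [18, 3] -> [18] and [3]
  Merge: [18] + [3] -> [3, 18]
  Split: [4, 17] -> [4] and [17]
  Merge: [4] + [17] -> [4, 17]
Merge: [3, 18] + [4, 17] -> [3, 4, 17, 18]

Final sorted array: [3, 4, 17, 18]

The merge sort proceeds by recursively splitting the array and merging sorted halves.
After all merges, the sorted array is [3, 4, 17, 18].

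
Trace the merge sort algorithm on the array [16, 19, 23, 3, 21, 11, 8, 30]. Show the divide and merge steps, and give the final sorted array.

Merge sort trace:

Split: [16, 19, 23, 3, 21, 11, 8, 30] -> [16, 19, 23, 3] and [21, 11, 8, 30]
  Split: [16, 19, 23, 3] -> [16, 19] and [23, 3]
    Split: [16, 19] -> [16] and [19]
    Merge: [16] + [19] -> [16, 19]
    Split: [23, 3] -> [23] and [3]
    Merge: [23] + [3] -> [3, 23]
  Merge: [16, 19] + [3, 23] -> [3, 16, 19, 23]
  Split: [21, 11, 8, 30] -> [21, 11] and [8, 30]
    Split: [21, 11] -> [21] and [11]
    Merge: [21] + [11] -> [11, 21]
    Split: [8, 30] -> [8] and [30]
    Merge: [8] + [30] -> [8, 30]
  Merge: [11, 21] + [8, 30] -> [8, 11, 21, 30]
Merge: [3, 16, 19, 23] + [8, 11, 21, 30] -> [3, 8, 11, 16, 19, 21, 23, 30]

Final sorted array: [3, 8, 11, 16, 19, 21, 23, 30]

The merge sort proceeds by recursively splitting the array and merging sorted halves.
After all merges, the sorted array is [3, 8, 11, 16, 19, 21, 23, 30].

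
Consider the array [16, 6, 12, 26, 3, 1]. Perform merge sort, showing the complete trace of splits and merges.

Merge sort trace:

Split: [16, 6, 12, 26, 3, 1] -> [16, 6, 12] and [26, 3, 1]
  Split: [16, 6, 12] -> [16] and [6, 12]
    Split: [6, 12] -> [6] and [12]
    Merge: [6] + [12] -> [6, 12]
  Merge: [16] + [6, 12] -> [6, 12, 16]
  Split: [26, 3, 1] -> [26] and [3, 1]
    Split: [3, 1] -> [3] and [1]
    Merge: [3] + [1] -> [1, 3]
  Merge: [26] + [1, 3] -> [1, 3, 26]
Merge: [6, 12, 16] + [1, 3, 26] -> [1, 3, 6, 12, 16, 26]

Final sorted array: [1, 3, 6, 12, 16, 26]

The merge sort proceeds by recursively splitting the array and merging sorted halves.
After all merges, the sorted array is [1, 3, 6, 12, 16, 26].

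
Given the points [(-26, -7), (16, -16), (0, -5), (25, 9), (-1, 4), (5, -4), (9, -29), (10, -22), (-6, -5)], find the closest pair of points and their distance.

Computing all pairwise distances among 9 points:

d((-26, -7), (16, -16)) = 42.9535
d((-26, -7), (0, -5)) = 26.0768
d((-26, -7), (25, 9)) = 53.4509
d((-26, -7), (-1, 4)) = 27.313
d((-26, -7), (5, -4)) = 31.1448
d((-26, -7), (9, -29)) = 41.3401
d((-26, -7), (10, -22)) = 39.0
d((-26, -7), (-6, -5)) = 20.0998
d((16, -16), (0, -5)) = 19.4165
d((16, -16), (25, 9)) = 26.5707
d((16, -16), (-1, 4)) = 26.2488
d((16, -16), (5, -4)) = 16.2788
d((16, -16), (9, -29)) = 14.7648
d((16, -16), (10, -22)) = 8.4853
d((16, -16), (-6, -5)) = 24.5967
d((0, -5), (25, 9)) = 28.6531
d((0, -5), (-1, 4)) = 9.0554
d((0, -5), (5, -4)) = 5.099 <-- minimum
d((0, -5), (9, -29)) = 25.632
d((0, -5), (10, -22)) = 19.7231
d((0, -5), (-6, -5)) = 6.0
d((25, 9), (-1, 4)) = 26.4764
d((25, 9), (5, -4)) = 23.8537
d((25, 9), (9, -29)) = 41.2311
d((25, 9), (10, -22)) = 34.4384
d((25, 9), (-6, -5)) = 34.0147
d((-1, 4), (5, -4)) = 10.0
d((-1, 4), (9, -29)) = 34.4819
d((-1, 4), (10, -22)) = 28.2312
d((-1, 4), (-6, -5)) = 10.2956
d((5, -4), (9, -29)) = 25.318
d((5, -4), (10, -22)) = 18.6815
d((5, -4), (-6, -5)) = 11.0454
d((9, -29), (10, -22)) = 7.0711
d((9, -29), (-6, -5)) = 28.3019
d((10, -22), (-6, -5)) = 23.3452

Closest pair: (0, -5) and (5, -4) with distance 5.099

The closest pair is (0, -5) and (5, -4) with Euclidean distance 5.099. For 9 points, brute-force pairwise comparison is shown above. For large n, the divide-and-conquer algorithm (sort by x, recurse on halves, check the dividing strip) achieves O(n log n).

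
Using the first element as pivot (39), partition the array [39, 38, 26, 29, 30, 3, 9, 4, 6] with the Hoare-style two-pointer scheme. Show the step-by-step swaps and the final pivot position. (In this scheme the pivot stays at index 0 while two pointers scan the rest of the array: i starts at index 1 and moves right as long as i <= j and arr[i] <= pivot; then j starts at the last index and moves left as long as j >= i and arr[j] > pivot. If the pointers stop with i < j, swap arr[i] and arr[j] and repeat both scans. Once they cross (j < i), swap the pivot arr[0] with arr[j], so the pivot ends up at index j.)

Hoare-style two-pointer partition with pivot = 39:

Initial array: [39, 38, 26, 29, 30, 3, 9, 4, 6]

Pointers start at i = 1, j = 8.
i ends at 9, j ends at 8: the pointers have crossed (j < i), so scanning stops.

Swap pivot arr[0] with arr[8] to place pivot at position 8: [6, 38, 26, 29, 30, 3, 9, 4, 39]
Pivot position: 8

After partitioning with pivot 39, the array becomes [6, 38, 26, 29, 30, 3, 9, 4, 39]. The pivot is placed at index 8. All elements to the left of the pivot are <= 39, and all elements to the right are > 39.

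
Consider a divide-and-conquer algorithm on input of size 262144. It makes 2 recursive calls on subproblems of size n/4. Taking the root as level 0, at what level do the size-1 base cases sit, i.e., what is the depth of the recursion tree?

For divide and conquer with division factor 4:

Problem sizes at each level:
Level 0: 262144
Level 1: 65536
Level 2: 16384
Level 3: 4096
Level 4: 1024
Level 5: 256
Level 6: 64
Level 7: 16
Level 8: 4
Level 9: 1

The root is level 0 and the size-1 base case is level 9 (the tree spans levels 0 through 9, i.e. 10 levels counting the root), so the depth is the number of divisions: log_4(262144) = 9

The recursion tree depth is log_4(262144) = 9. At each level, the problem size is divided by 4, so it takes 9 divisions to reduce to a base case of size 1. The algorithm makes 2 recursive calls at each level.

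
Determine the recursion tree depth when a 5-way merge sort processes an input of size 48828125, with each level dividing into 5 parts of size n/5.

For divide and conquer with division factor 5:

Problem sizes at each level:
Level 0: 48828125
Level 1: 9765625
Level 2: 1953125
Level 3: 390625
Level 4: 78125
Level 5: 15625
Level 6: 3125
Level 7: 625
Level 8: 125
Level 9: 25
Level 10: 5
Level 11: 1

The root is level 0 and the size-1 base case is level 11 (the tree spans levels 0 through 11, i.e. 12 levels counting the root), so the depth is the number of divisions: log_5(48828125) = 11

The recursion tree depth is log_5(48828125) = 11. At each level, the problem size is divided by 5, so it takes 11 divisions to reduce to a base case of size 1. The algorithm makes 5 recursive calls at each level.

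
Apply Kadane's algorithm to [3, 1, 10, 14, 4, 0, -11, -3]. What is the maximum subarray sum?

Using Kadane's algorithm on [3, 1, 10, 14, 4, 0, -11, -3]:

Scanning through the array:
Position 1 (value 1): max_ending_here = 4, max_so_far = 4
Position 2 (value 10): max_ending_here = 14, max_so_far = 14
Position 3 (value 14): max_ending_here = 28, max_so_far = 28
Position 4 (value 4): max_ending_here = 32, max_so_far = 32
Position 5 (value 0): max_ending_here = 32, max_so_far = 32
Position 6 (value -11): max_ending_here = 21, max_so_far = 32
Position 7 (value -3): max_ending_here = 18, max_so_far = 32

Maximum subarray: [3, 1, 10, 14, 4]
Maximum sum: 32

The maximum subarray is [3, 1, 10, 14, 4] with sum 32. This subarray runs from index 0 to index 4.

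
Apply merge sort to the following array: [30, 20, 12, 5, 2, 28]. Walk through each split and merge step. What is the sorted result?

Merge sort trace:

Split: [30, 20, 12, 5, 2, 28] -> [30, 20, 12] and [5, 2, 28]
  Split: [30, 20, 12] -> [30] and [20, 12]
    Split: [20, 12] -> [20] and [12]
    Merge: [20] + [12] -> [12, 20]
  Merge: [30] + [12, 20] -> [12, 20, 30]
  Split: [5, 2, 28] -> [5] and [2, 28]
    Split: [2, 28] -> [2] and [28]
    Merge: [2] + [28] -> [2, 28]
  Merge: [5] + [2, 28] -> [2, 5, 28]
Merge: [12, 20, 30] + [2, 5, 28] -> [2, 5, 12, 20, 28, 30]

Final sorted array: [2, 5, 12, 20, 28, 30]

The merge sort proceeds by recursively splitting the array and merging sorted halves.
After all merges, the sorted array is [2, 5, 12, 20, 28, 30].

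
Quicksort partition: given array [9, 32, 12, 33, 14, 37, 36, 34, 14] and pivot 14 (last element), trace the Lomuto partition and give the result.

Lomuto partition with pivot = 14:

Initial array: [9, 32, 12, 33, 14, 37, 36, 34, 14]

arr[0]=9 <= 14: swap with position 0, array becomes [9, 32, 12, 33, 14, 37, 36, 34, 14]
arr[1]=32 > 14: no swap
arr[2]=12 <= 14: swap with position 1, array becomes [9, 12, 32, 33, 14, 37, 36, 34, 14]
arr[3]=33 > 14: no swap
arr[4]=14 <= 14: swap with position 2, array becomes [9, 12, 14, 33, 32, 37, 36, 34, 14]
arr[5]=37 > 14: no swap
arr[6]=36 > 14: no swap
arr[7]=34 > 14: no swap

Place pivot at position 3: [9, 12, 14, 14, 32, 37, 36, 34, 33]
Pivot position: 3

After partitioning with pivot 14, the array becomes [9, 12, 14, 14, 32, 37, 36, 34, 33]. The pivot is placed at index 3. All elements to the left of the pivot are <= 14, and all elements to the right are > 14.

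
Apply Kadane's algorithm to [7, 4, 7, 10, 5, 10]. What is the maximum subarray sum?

Using Kadane's algorithm on [7, 4, 7, 10, 5, 10]:

Scanning through the array:
Position 1 (value 4): max_ending_here = 11, max_so_far = 11
Position 2 (value 7): max_ending_here = 18, max_so_far = 18
Position 3 (value 10): max_ending_here = 28, max_so_far = 28
Position 4 (value 5): max_ending_here = 33, max_so_far = 33
Position 5 (value 10): max_ending_here = 43, max_so_far = 43

Maximum subarray: [7, 4, 7, 10, 5, 10]
Maximum sum: 43

The maximum subarray is [7, 4, 7, 10, 5, 10] with sum 43. This subarray runs from index 0 to index 5.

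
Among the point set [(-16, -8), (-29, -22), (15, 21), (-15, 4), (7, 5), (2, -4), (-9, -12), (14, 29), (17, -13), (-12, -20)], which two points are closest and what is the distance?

Computing all pairwise distances among 10 points:

d((-16, -8), (-29, -22)) = 19.105
d((-16, -8), (15, 21)) = 42.45
d((-16, -8), (-15, 4)) = 12.0416
d((-16, -8), (7, 5)) = 26.4197
d((-16, -8), (2, -4)) = 18.4391
d((-16, -8), (-9, -12)) = 8.0623 <-- minimum
d((-16, -8), (14, 29)) = 47.634
d((-16, -8), (17, -13)) = 33.3766
d((-16, -8), (-12, -20)) = 12.6491
d((-29, -22), (15, 21)) = 61.5224
d((-29, -22), (-15, 4)) = 29.5296
d((-29, -22), (7, 5)) = 45.0
d((-29, -22), (2, -4)) = 35.8469
d((-29, -22), (-9, -12)) = 22.3607
d((-29, -22), (14, 29)) = 66.7083
d((-29, -22), (17, -13)) = 46.8722
d((-29, -22), (-12, -20)) = 17.1172
d((15, 21), (-15, 4)) = 34.4819
d((15, 21), (7, 5)) = 17.8885
d((15, 21), (2, -4)) = 28.178
d((15, 21), (-9, -12)) = 40.8044
d((15, 21), (14, 29)) = 8.0623 <-- minimum
d((15, 21), (17, -13)) = 34.0588
d((15, 21), (-12, -20)) = 49.0918
d((-15, 4), (7, 5)) = 22.0227
d((-15, 4), (2, -4)) = 18.7883
d((-15, 4), (-9, -12)) = 17.088
d((-15, 4), (14, 29)) = 38.2884
d((-15, 4), (17, -13)) = 36.2353
d((-15, 4), (-12, -20)) = 24.1868
d((7, 5), (2, -4)) = 10.2956
d((7, 5), (-9, -12)) = 23.3452
d((7, 5), (14, 29)) = 25.0
d((7, 5), (17, -13)) = 20.5913
d((7, 5), (-12, -20)) = 31.4006
d((2, -4), (-9, -12)) = 13.6015
d((2, -4), (14, 29)) = 35.1141
d((2, -4), (17, -13)) = 17.4929
d((2, -4), (-12, -20)) = 21.2603
d((-9, -12), (14, 29)) = 47.0106
d((-9, -12), (17, -13)) = 26.0192
d((-9, -12), (-12, -20)) = 8.544
d((14, 29), (17, -13)) = 42.107
d((14, 29), (-12, -20)) = 55.4707
d((17, -13), (-12, -20)) = 29.8329

Minimum distance: 8.0623 (tie among 2 pairs: (-16, -8) and (-9, -12); (15, 21) and (14, 29))

The minimum Euclidean distance is 8.0623. There is a tie: 2 pairs achieve this minimum — (-16, -8) and (-9, -12); (15, 21) and (14, 29). Any of these is a valid closest pair. For 10 points, brute-force pairwise comparison is shown above. For large n, the divide-and-conquer algorithm (sort by x, recurse on halves, check the dividing strip) achieves O(n log n).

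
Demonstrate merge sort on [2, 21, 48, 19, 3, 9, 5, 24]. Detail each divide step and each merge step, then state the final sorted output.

Merge sort trace:

Split: [2, 21, 48, 19, 3, 9, 5, 24] -> [2, 21, 48, 19] and [3, 9, 5, 24]
  Split: [2, 21, 48, 19] -> [2, 21] and [48, 19]
    Split: [2, 21] -> [2] and [21]
    Merge: [2] + [21] -> [2, 21]
    Split: [48, 19] -> [48] and [19]
    Merge: [48] + [19] -> [19, 48]
  Merge: [2, 21] + [19, 48] -> [2, 19, 21, 48]
  Split: [3, 9, 5, 24] -> [3, 9] and [5, 24]
    Split: [3, 9] -> [3] and [9]
    Merge: [3] + [9] -> [3, 9]
    Split: [5, 24] -> [5] and [24]
    Merge: [5] + [24] -> [5, 24]
  Merge: [3, 9] + [5, 24] -> [3, 5, 9, 24]
Merge: [2, 19, 21, 48] + [3, 5, 9, 24] -> [2, 3, 5, 9, 19, 21, 24, 48]

Final sorted array: [2, 3, 5, 9, 19, 21, 24, 48]

The merge sort proceeds by recursively splitting the array and merging sorted halves.
After all merges, the sorted array is [2, 3, 5, 9, 19, 21, 24, 48].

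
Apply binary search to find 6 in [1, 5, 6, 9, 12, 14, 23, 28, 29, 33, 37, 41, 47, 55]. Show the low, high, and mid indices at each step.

Binary search for 6 in [1, 5, 6, 9, 12, 14, 23, 28, 29, 33, 37, 41, 47, 55]:

lo=0, hi=13, mid=6, arr[mid]=23 -> 23 > 6, search left half
lo=0, hi=5, mid=2, arr[mid]=6 -> Found target at index 2!

Binary search finds 6 at index 2 after 2 comparisons. The search repeatedly halves the search space by comparing with the middle element.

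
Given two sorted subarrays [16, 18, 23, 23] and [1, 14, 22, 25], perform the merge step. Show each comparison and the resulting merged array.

Merging process:

Compare 16 vs 1: take 1 from right. Merged: [1]
Compare 16 vs 14: take 14 from right. Merged: [1, 14]
Compare 16 vs 22: take 16 from left. Merged: [1, 14, 16]
Compare 18 vs 22: take 18 from left. Merged: [1, 14, 16, 18]
Compare 23 vs 22: take 22 from right. Merged: [1, 14, 16, 18, 22]
Compare 23 vs 25: take 23 from left. Merged: [1, 14, 16, 18, 22, 23]
Compare 23 vs 25: take 23 from left. Merged: [1, 14, 16, 18, 22, 23, 23]
Append remaining from right: [25]. Merged: [1, 14, 16, 18, 22, 23, 23, 25]

Final merged array: [1, 14, 16, 18, 22, 23, 23, 25]
Total comparisons: 7

The merged array is [1, 14, 16, 18, 22, 23, 23, 25], requiring 7 comparisons. The merge step runs in O(n) time where n is the total number of elements.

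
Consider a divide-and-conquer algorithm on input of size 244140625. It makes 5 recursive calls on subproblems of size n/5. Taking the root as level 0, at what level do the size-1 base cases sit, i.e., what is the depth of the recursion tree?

For divide and conquer with division factor 5:

Problem sizes at each level:
Level 0: 244140625
Level 1: 48828125
Level 2: 9765625
Level 3: 1953125
Level 4: 390625
Level 5: 78125
Level 6: 15625
Level 7: 3125
Level 8: 625
Level 9: 125
Level 10: 25
Level 11: 5
Level 12: 1

The root is level 0 and the size-1 base case is level 12 (the tree spans levels 0 through 12, i.e. 13 levels counting the root), so the depth is the number of divisions: log_5(244140625) = 12

The recursion tree depth is log_5(244140625) = 12. At each level, the problem size is divided by 5, so it takes 12 divisions to reduce to a base case of size 1. The algorithm makes 5 recursive calls at each level.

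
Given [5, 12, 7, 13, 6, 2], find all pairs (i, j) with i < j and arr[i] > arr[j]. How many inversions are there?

Finding inversions in [5, 12, 7, 13, 6, 2]:

(0, 5): arr[0]=5 > arr[5]=2
(1, 2): arr[1]=12 > arr[2]=7
(1, 4): arr[1]=12 > arr[4]=6
(1, 5): arr[1]=12 > arr[5]=2
(2, 4): arr[2]=7 > arr[4]=6
(2, 5): arr[2]=7 > arr[5]=2
(3, 4): arr[3]=13 > arr[4]=6
(3, 5): arr[3]=13 > arr[5]=2
(4, 5): arr[4]=6 > arr[5]=2

Total inversions: 9

The array has 9 inversion(s): (0,5), (1,2), (1,4), (1,5), (2,4), (2,5), (3,4), (3,5), (4,5). Each pair (i,j) satisfies i < j and arr[i] > arr[j].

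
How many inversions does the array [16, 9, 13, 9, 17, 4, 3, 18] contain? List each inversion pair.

Finding inversions in [16, 9, 13, 9, 17, 4, 3, 18]:

(0, 1): arr[0]=16 > arr[1]=9
(0, 2): arr[0]=16 > arr[2]=13
(0, 3): arr[0]=16 > arr[3]=9
(0, 5): arr[0]=16 > arr[5]=4
(0, 6): arr[0]=16 > arr[6]=3
(1, 5): arr[1]=9 > arr[5]=4
(1, 6): arr[1]=9 > arr[6]=3
(2, 3): arr[2]=13 > arr[3]=9
(2, 5): arr[2]=13 > arr[5]=4
(2, 6): arr[2]=13 > arr[6]=3
(3, 5): arr[3]=9 > arr[5]=4
(3, 6): arr[3]=9 > arr[6]=3
(4, 5): arr[4]=17 > arr[5]=4
(4, 6): arr[4]=17 > arr[6]=3
(5, 6): arr[5]=4 > arr[6]=3

Total inversions: 15

The array has 15 inversion(s): (0,1), (0,2), (0,3), (0,5), (0,6), (1,5), (1,6), (2,3), (2,5), (2,6), (3,5), (3,6), (4,5), (4,6), (5,6). Each pair (i,j) satisfies i < j and arr[i] > arr[j].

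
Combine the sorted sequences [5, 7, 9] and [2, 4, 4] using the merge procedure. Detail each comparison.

Merging process:

Compare 5 vs 2: take 2 from right. Merged: [2]
Compare 5 vs 4: take 4 from right. Merged: [2, 4]
Compare 5 vs 4: take 4 from right. Merged: [2, 4, 4]
Append remaining from left: [5, 7, 9]. Merged: [2, 4, 4, 5, 7, 9]

Final merged array: [2, 4, 4, 5, 7, 9]
Total comparisons: 3

The merged array is [2, 4, 4, 5, 7, 9], requiring 3 comparisons. The merge step runs in O(n) time where n is the total number of elements.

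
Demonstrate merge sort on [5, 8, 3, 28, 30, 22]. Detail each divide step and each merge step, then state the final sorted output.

Merge sort trace:

Split: [5, 8, 3, 28, 30, 22] -> [5, 8, 3] and [28, 30, 22]
  Split: [5, 8, 3] -> [5] and [8, 3]
    Split: [8, 3] -> [8] and [3]
    Merge: [8] + [3] -> [3, 8]
  Merge: [5] + [3, 8] -> [3, 5, 8]
  Split: [28, 30, 22] -> [28] and [30, 22]
    Split: [30, 22] -> [30] and [22]
    Merge: [30] + [22] -> [22, 30]
  Merge: [28] + [22, 30] -> [22, 28, 30]
Merge: [3, 5, 8] + [22, 28, 30] -> [3, 5, 8, 22, 28, 30]

Final sorted array: [3, 5, 8, 22, 28, 30]

The merge sort proceeds by recursively splitting the array and merging sorted halves.
After all merges, the sorted array is [3, 5, 8, 22, 28, 30].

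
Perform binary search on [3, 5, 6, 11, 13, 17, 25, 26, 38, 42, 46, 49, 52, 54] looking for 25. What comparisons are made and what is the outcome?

Binary search for 25 in [3, 5, 6, 11, 13, 17, 25, 26, 38, 42, 46, 49, 52, 54]:

lo=0, hi=13, mid=6, arr[mid]=25 -> Found target at index 6!

Binary search finds 25 at index 6 after 1 comparisons. The search repeatedly halves the search space by comparing with the middle element.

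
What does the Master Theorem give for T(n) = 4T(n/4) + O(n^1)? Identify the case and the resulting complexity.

Master Theorem for T(n) = 4T(n/4) + O(n^1):

a = 4, b = 4, c = 1
log_b(a) = log_4(4) = 1.0000

Case 2: c = 1 = log_4(4) = 1.0000
T(n) = O(n^1 log n) = O(n log n)

For T(n) = 4T(n/4) + O(n^1): log_4(4) = 1.0000. This is Case 2 of the Master Theorem (c = log_b(a), equal work at all levels), giving O(n log n).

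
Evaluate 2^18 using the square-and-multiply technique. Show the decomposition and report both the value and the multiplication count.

Computing 2^18 by squaring (build up from 2^1; each line after the first costs one multiplication):

2^1 = 2
2^2 = (2^1)^2 = 2^2 = 4
2^4 = (2^2)^2 = 4^2 = 16
2^8 = (2^4)^2 = 16^2 = 256
2^9 = 2 * 2^8 = 2 * 256 = 512
2^18 = (2^9)^2 = 512^2 = 262144

Result: 262144
Multiplications needed: 5 (5 lines after 2^1)

2^18 = 262144. Using exponentiation by squaring, this requires 5 multiplications. The key idea: if the exponent is even, square the half-power; if odd, multiply by the base once.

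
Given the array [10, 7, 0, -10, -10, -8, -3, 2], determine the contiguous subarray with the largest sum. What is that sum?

Using Kadane's algorithm on [10, 7, 0, -10, -10, -8, -3, 2]:

Scanning through the array:
Position 1 (value 7): max_ending_here = 17, max_so_far = 17
Position 2 (value 0): max_ending_here = 17, max_so_far = 17
Position 3 (value -10): max_ending_here = 7, max_so_far = 17
Position 4 (value -10): max_ending_here = -3, max_so_far = 17
Position 5 (value -8): max_ending_here = -8, max_so_far = 17
Position 6 (value -3): max_ending_here = -3, max_so_far = 17
Position 7 (value 2): max_ending_here = 2, max_so_far = 17

Maximum subarray: [10, 7]
Maximum sum: 17

The maximum subarray is [10, 7] with sum 17. This subarray runs from index 0 to index 1.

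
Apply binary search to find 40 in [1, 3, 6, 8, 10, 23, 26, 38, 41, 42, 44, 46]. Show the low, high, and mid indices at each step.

Binary search for 40 in [1, 3, 6, 8, 10, 23, 26, 38, 41, 42, 44, 46]:

lo=0, hi=11, mid=5, arr[mid]=23 -> 23 < 40, search right half
lo=6, hi=11, mid=8, arr[mid]=41 -> 41 > 40, search left half
lo=6, hi=7, mid=6, arr[mid]=26 -> 26 < 40, search right half
lo=7, hi=7, mid=7, arr[mid]=38 -> 38 < 40, search right half
lo=8 > hi=7, target 40 not found

Binary search determines that 40 is not in the array after 4 comparisons. The search space was exhausted without finding the target.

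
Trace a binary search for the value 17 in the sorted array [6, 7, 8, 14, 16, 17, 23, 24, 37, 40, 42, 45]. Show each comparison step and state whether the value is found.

Binary search for 17 in [6, 7, 8, 14, 16, 17, 23, 24, 37, 40, 42, 45]:

lo=0, hi=11, mid=5, arr[mid]=17 -> Found target at index 5!

Binary search finds 17 at index 5 after 1 comparisons. The search repeatedly halves the search space by comparing with the middle element.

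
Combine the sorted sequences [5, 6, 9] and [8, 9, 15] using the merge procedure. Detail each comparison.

Merging process:

Compare 5 vs 8: take 5 from left. Merged: [5]
Compare 6 vs 8: take 6 from left. Merged: [5, 6]
Compare 9 vs 8: take 8 from right. Merged: [5, 6, 8]
Compare 9 vs 9: take 9 from left. Merged: [5, 6, 8, 9]
Append remaining from right: [9, 15]. Merged: [5, 6, 8, 9, 9, 15]

Final merged array: [5, 6, 8, 9, 9, 15]
Total comparisons: 4

The merged array is [5, 6, 8, 9, 9, 15], requiring 4 comparisons. The merge step runs in O(n) time where n is the total number of elements.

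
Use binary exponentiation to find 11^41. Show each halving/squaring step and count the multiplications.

Computing 11^41 by squaring (build up from 11^1; each line after the first costs one multiplication):

11^1 = 11
11^2 = (11^1)^2 = 11^2 = 121
11^4 = (11^2)^2 = 121^2 = 14641
11^5 = 11 * 11^4 = 11 * 14641 = 161051
11^10 = (11^5)^2 = 161051^2 = 25937424601
11^20 = (11^10)^2 = 25937424601^2 = 672749994932560009201
11^40 = (11^20)^2 = 672749994932560009201^2 = 452592555681759518058893560348969204658401
11^41 = 11 * 11^40 = 11 * 452592555681759518058893560348969204658401 = 4978518112499354698647829163838661251242411

Result: 4978518112499354698647829163838661251242411
Multiplications needed: 7 (7 lines after 11^1)

11^41 = 4978518112499354698647829163838661251242411. Using exponentiation by squaring, this requires 7 multiplications. The key idea: if the exponent is even, square the half-power; if odd, multiply by the base once.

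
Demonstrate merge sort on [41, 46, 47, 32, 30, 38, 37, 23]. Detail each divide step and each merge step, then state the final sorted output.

Merge sort trace:

Split: [41, 46, 47, 32, 30, 38, 37, 23] -> [41, 46, 47, 32] and [30, 38, 37, 23]
  Split: [41, 46, 47, 32] -> [41, 46] and [47, 32]
    Split: [41, 46] -> [41] and [46]
    Merge: [41] + [46] -> [41, 46]
    Split: [47, 32] -> [47] and [32]
    Merge: [47] + [32] -> [32, 47]
  Merge: [41, 46] + [32, 47] -> [32, 41, 46, 47]
  Split: [30, 38, 37, 23] -> [30, 38] and [37, 23]
    Split: [30, 38] -> [30] and [38]
    Merge: [30] + [38] -> [30, 38]
    Split: [37, 23] -> [37] and [23]
    Merge: [37] + [23] -> [23, 37]
  Merge: [30, 38] + [23, 37] -> [23, 30, 37, 38]
Merge: [32, 41, 46, 47] + [23, 30, 37, 38] -> [23, 30, 32, 37, 38, 41, 46, 47]

Final sorted array: [23, 30, 32, 37, 38, 41, 46, 47]

The merge sort proceeds by recursively splitting the array and merging sorted halves.
After all merges, the sorted array is [23, 30, 32, 37, 38, 41, 46, 47].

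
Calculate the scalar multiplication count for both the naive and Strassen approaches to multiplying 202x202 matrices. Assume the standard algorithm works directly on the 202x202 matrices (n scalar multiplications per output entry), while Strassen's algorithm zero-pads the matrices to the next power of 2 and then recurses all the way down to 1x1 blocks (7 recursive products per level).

Matrix multiplication for 202x202 matrices:

Strassen's algorithm requires power-of-2 dimensions. Pad 202x202 to 256x256 (next power of 2).

Standard algorithm: 202^3 = 8242408 multiplications
Strassen's algorithm: 7^(log2(256)) = 7^8 = 5764801 multiplications
Savings: 8242408 - 5764801 = 2477607 multiplications

Standard: 8242408 multiplications (202^3). Strassen: 5764801 multiplications (7^8, after padding to 256x256). Strassen reduces 8 recursive multiplications to 7 at each level.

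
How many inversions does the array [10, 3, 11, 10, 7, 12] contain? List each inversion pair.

Finding inversions in [10, 3, 11, 10, 7, 12]:

(0, 1): arr[0]=10 > arr[1]=3
(0, 4): arr[0]=10 > arr[4]=7
(2, 3): arr[2]=11 > arr[3]=10
(2, 4): arr[2]=11 > arr[4]=7
(3, 4): arr[3]=10 > arr[4]=7

Total inversions: 5

The array has 5 inversion(s): (0,1), (0,4), (2,3), (2,4), (3,4). Each pair (i,j) satisfies i < j and arr[i] > arr[j].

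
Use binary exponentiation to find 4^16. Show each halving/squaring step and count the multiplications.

Computing 4^16 by squaring (build up from 4^1; each line after the first costs one multiplication):

4^1 = 4
4^2 = (4^1)^2 = 4^2 = 16
4^4 = (4^2)^2 = 16^2 = 256
4^8 = (4^4)^2 = 256^2 = 65536
4^16 = (4^8)^2 = 65536^2 = 4294967296

Result: 4294967296
Multiplications needed: 4 (4 lines after 4^1)

4^16 = 4294967296. Using exponentiation by squaring, this requires 4 multiplications. The key idea: if the exponent is even, square the half-power; if odd, multiply by the base once.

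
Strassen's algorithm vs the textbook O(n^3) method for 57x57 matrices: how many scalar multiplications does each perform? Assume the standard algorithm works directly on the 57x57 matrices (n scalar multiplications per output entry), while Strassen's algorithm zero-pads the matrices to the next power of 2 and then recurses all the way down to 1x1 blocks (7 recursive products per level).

Matrix multiplication for 57x57 matrices:

Strassen's algorithm requires power-of-2 dimensions. Pad 57x57 to 64x64 (next power of 2).

Standard algorithm: 57^3 = 185193 multiplications
Strassen's algorithm: 7^(log2(64)) = 7^6 = 117649 multiplications
Savings: 185193 - 117649 = 67544 multiplications

Standard: 185193 multiplications (57^3). Strassen: 117649 multiplications (7^6, after padding to 64x64). Strassen reduces 8 recursive multiplications to 7 at each level.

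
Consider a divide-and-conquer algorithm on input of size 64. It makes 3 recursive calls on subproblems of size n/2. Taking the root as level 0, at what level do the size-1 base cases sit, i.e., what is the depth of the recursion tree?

For divide and conquer with division factor 2:

Problem sizes at each level:
Level 0: 64
Level 1: 32
Level 2: 16
Level 3: 8
Level 4: 4
Level 5: 2
Level 6: 1

The root is level 0 and the size-1 base case is level 6 (the tree spans levels 0 through 6, i.e. 7 levels counting the root), so the depth is the number of divisions: log_2(64) = 6

The recursion tree depth is log_2(64) = 6. At each level, the problem size is divided by 2, so it takes 6 divisions to reduce to a base case of size 1. The algorithm makes 3 recursive calls at each level.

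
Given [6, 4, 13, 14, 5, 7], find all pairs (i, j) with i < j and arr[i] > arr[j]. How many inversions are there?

Finding inversions in [6, 4, 13, 14, 5, 7]:

(0, 1): arr[0]=6 > arr[1]=4
(0, 4): arr[0]=6 > arr[4]=5
(2, 4): arr[2]=13 > arr[4]=5
(2, 5): arr[2]=13 > arr[5]=7
(3, 4): arr[3]=14 > arr[4]=5
(3, 5): arr[3]=14 > arr[5]=7

Total inversions: 6

The array has 6 inversion(s): (0,1), (0,4), (2,4), (2,5), (3,4), (3,5). Each pair (i,j) satisfies i < j and arr[i] > arr[j].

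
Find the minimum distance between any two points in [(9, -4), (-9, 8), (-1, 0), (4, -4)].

Computing all pairwise distances among 4 points:

d((9, -4), (-9, 8)) = 21.6333
d((9, -4), (-1, 0)) = 10.7703
d((9, -4), (4, -4)) = 5.0 <-- minimum
d((-9, 8), (-1, 0)) = 11.3137
d((-9, 8), (4, -4)) = 17.6918
d((-1, 0), (4, -4)) = 6.4031

Closest pair: (9, -4) and (4, -4) with distance 5.0

The closest pair is (9, -4) and (4, -4) with Euclidean distance 5.0. For 4 points, brute-force pairwise comparison is shown above. For large n, the divide-and-conquer algorithm (sort by x, recurse on halves, check the dividing strip) achieves O(n log n).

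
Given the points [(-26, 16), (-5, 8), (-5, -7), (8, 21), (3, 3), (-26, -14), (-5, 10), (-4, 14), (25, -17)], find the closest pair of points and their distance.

Computing all pairwise distances among 9 points:

d((-26, 16), (-5, 8)) = 22.4722
d((-26, 16), (-5, -7)) = 31.1448
d((-26, 16), (8, 21)) = 34.3657
d((-26, 16), (3, 3)) = 31.7805
d((-26, 16), (-26, -14)) = 30.0
d((-26, 16), (-5, 10)) = 21.8403
d((-26, 16), (-4, 14)) = 22.0907
d((-26, 16), (25, -17)) = 60.7454
d((-5, 8), (-5, -7)) = 15.0
d((-5, 8), (8, 21)) = 18.3848
d((-5, 8), (3, 3)) = 9.434
d((-5, 8), (-26, -14)) = 30.4138
d((-5, 8), (-5, 10)) = 2.0 <-- minimum
d((-5, 8), (-4, 14)) = 6.0828
d((-5, 8), (25, -17)) = 39.0512
d((-5, -7), (8, 21)) = 30.8707
d((-5, -7), (3, 3)) = 12.8062
d((-5, -7), (-26, -14)) = 22.1359
d((-5, -7), (-5, 10)) = 17.0
d((-5, -7), (-4, 14)) = 21.0238
d((-5, -7), (25, -17)) = 31.6228
d((8, 21), (3, 3)) = 18.6815
d((8, 21), (-26, -14)) = 48.7955
d((8, 21), (-5, 10)) = 17.0294
d((8, 21), (-4, 14)) = 13.8924
d((8, 21), (25, -17)) = 41.6293
d((3, 3), (-26, -14)) = 33.6155
d((3, 3), (-5, 10)) = 10.6301
d((3, 3), (-4, 14)) = 13.0384
d((3, 3), (25, -17)) = 29.7321
d((-26, -14), (-5, 10)) = 31.8904
d((-26, -14), (-4, 14)) = 35.609
d((-26, -14), (25, -17)) = 51.0882
d((-5, 10), (-4, 14)) = 4.1231
d((-5, 10), (25, -17)) = 40.3609
d((-4, 14), (25, -17)) = 42.45

Closest pair: (-5, 8) and (-5, 10) with distance 2.0

The closest pair is (-5, 8) and (-5, 10) with Euclidean distance 2.0. For 9 points, brute-force pairwise comparison is shown above. For large n, the divide-and-conquer algorithm (sort by x, recurse on halves, check the dividing strip) achieves O(n log n).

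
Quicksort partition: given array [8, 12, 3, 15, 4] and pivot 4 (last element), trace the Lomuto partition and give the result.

Lomuto partition with pivot = 4:

Initial array: [8, 12, 3, 15, 4]

arr[0]=8 > 4: no swap
arr[1]=12 > 4: no swap
arr[2]=3 <= 4: swap with position 0, array becomes [3, 12, 8, 15, 4]
arr[3]=15 > 4: no swap

Place pivot at position 1: [3, 4, 8, 15, 12]
Pivot position: 1

After partitioning with pivot 4, the array becomes [3, 4, 8, 15, 12]. The pivot is placed at index 1. All elements to the left of the pivot are <= 4, and all elements to the right are > 4.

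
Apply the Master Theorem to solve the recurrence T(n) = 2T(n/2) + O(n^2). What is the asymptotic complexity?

Master Theorem for T(n) = 2T(n/2) + O(n^2):

a = 2, b = 2, c = 2
log_b(a) = log_2(2) = 1.0000

Case 3: c = 2 > log_2(2) = 1.0000
T(n) = O(n^2) = O(n^2)

For T(n) = 2T(n/2) + O(n^2): log_2(2) = 1.0000. This is Case 3 of the Master Theorem (c > log_b(a), work dominated by root), giving O(n^2).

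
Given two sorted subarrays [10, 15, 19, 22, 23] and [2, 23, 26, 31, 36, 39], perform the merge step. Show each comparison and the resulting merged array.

Merging process:

Compare 10 vs 2: take 2 from right. Merged: [2]
Compare 10 vs 23: take 10 from left. Merged: [2, 10]
Compare 15 vs 23: take 15 from left. Merged: [2, 10, 15]
Compare 19 vs 23: take 19 from left. Merged: [2, 10, 15, 19]
Compare 22 vs 23: take 22 from left. Merged: [2, 10, 15, 19, 22]
Compare 23 vs 23: take 23 from left. Merged: [2, 10, 15, 19, 22, 23]
Append remaining from right: [23, 26, 31, 36, 39]. Merged: [2, 10, 15, 19, 22, 23, 23, 26, 31, 36, 39]

Final merged array: [2, 10, 15, 19, 22, 23, 23, 26, 31, 36, 39]
Total comparisons: 6

The merged array is [2, 10, 15, 19, 22, 23, 23, 26, 31, 36, 39], requiring 6 comparisons. The merge step runs in O(n) time where n is the total number of elements.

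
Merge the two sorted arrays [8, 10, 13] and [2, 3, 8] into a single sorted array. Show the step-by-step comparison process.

Merging process:

Compare 8 vs 2: take 2 from right. Merged: [2]
Compare 8 vs 3: take 3 from right. Merged: [2, 3]
Compare 8 vs 8: take 8 from left. Merged: [2, 3, 8]
Compare 10 vs 8: take 8 from right. Merged: [2, 3, 8, 8]
Append remaining from left: [10, 13]. Merged: [2, 3, 8, 8, 10, 13]

Final merged array: [2, 3, 8, 8, 10, 13]
Total comparisons: 4

The merged array is [2, 3, 8, 8, 10, 13], requiring 4 comparisons. The merge step runs in O(n) time where n is the total number of elements.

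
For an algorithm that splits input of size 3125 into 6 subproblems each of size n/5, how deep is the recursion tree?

For divide and conquer with division factor 5:

Problem sizes at each level:
Level 0: 3125
Level 1: 625
Level 2: 125
Level 3: 25
Level 4: 5
Level 5: 1

The root is level 0 and the size-1 base case is level 5 (the tree spans levels 0 through 5, i.e. 6 levels counting the root), so the depth is the number of divisions: log_5(3125) = 5

The recursion tree depth is log_5(3125) = 5. At each level, the problem size is divided by 5, so it takes 5 divisions to reduce to a base case of size 1. The algorithm makes 6 recursive calls at each level.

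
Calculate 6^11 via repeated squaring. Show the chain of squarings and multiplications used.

Computing 6^11 by squaring (build up from 6^1; each line after the first costs one multiplication):

6^1 = 6
6^2 = (6^1)^2 = 6^2 = 36
6^4 = (6^2)^2 = 36^2 = 1296
6^5 = 6 * 6^4 = 6 * 1296 = 7776
6^10 = (6^5)^2 = 7776^2 = 60466176
6^11 = 6 * 6^10 = 6 * 60466176 = 362797056

Result: 362797056
Multiplications needed: 5 (5 lines after 6^1)

6^11 = 362797056. Using exponentiation by squaring, this requires 5 multiplications. The key idea: if the exponent is even, square the half-power; if odd, multiply by the base once.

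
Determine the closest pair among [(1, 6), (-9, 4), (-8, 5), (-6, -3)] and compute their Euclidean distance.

Computing all pairwise distances among 4 points:

d((1, 6), (-9, 4)) = 10.198
d((1, 6), (-8, 5)) = 9.0554
d((1, 6), (-6, -3)) = 11.4018
d((-9, 4), (-8, 5)) = 1.4142 <-- minimum
d((-9, 4), (-6, -3)) = 7.6158
d((-8, 5), (-6, -3)) = 8.2462

Closest pair: (-9, 4) and (-8, 5) with distance 1.4142

The closest pair is (-9, 4) and (-8, 5) with Euclidean distance 1.4142. For 4 points, brute-force pairwise comparison is shown above. For large n, the divide-and-conquer algorithm (sort by x, recurse on halves, check the dividing strip) achieves O(n log n).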